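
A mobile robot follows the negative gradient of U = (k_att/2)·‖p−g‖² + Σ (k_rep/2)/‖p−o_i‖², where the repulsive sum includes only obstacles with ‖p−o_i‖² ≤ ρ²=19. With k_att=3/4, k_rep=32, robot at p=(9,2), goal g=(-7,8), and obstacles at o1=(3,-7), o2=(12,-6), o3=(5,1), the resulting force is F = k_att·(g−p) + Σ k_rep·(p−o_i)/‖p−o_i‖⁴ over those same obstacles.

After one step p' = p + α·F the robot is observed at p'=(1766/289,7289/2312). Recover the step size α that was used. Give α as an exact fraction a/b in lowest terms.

α = 1/4

F_att = 3/4·(g−p) = 3/4·(-16,6) = (-12.0000,4.5000)
o1: d²=117 > ρ²=19 → inactive
o2: d²=73 > ρ²=19 → inactive
o3: d²=17 ≤ ρ²=19; F_rep = 32·(4,1)/17² = (0.4429,0.1107)
F = F_att + ΣF_rep = (-11.5571,4.6107)
Δp = p'−p = (-2.8893,1.1527); α = Δx/Fx = (-835/289) / (-3340/289) = 1/4
check: Δy/Fy = (2665/2312) / (2665/578) = 1/4 ✓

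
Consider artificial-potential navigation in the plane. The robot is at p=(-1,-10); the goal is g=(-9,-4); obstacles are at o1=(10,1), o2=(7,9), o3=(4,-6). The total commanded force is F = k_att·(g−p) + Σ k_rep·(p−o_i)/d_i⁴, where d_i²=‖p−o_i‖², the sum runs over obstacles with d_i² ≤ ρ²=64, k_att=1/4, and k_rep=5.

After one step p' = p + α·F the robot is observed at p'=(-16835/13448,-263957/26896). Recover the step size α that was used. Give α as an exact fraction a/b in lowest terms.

F_att = 1/4·(g−p) = 1/4·(-8,6) = (-2.0000,1.5000)
o1: d²=242 > ρ²=64 → inactive
o2: d²=425 > ρ²=64 → inactive
o3: d²=41 ≤ ρ²=64; F_rep = 5·(-5,-4)/41² = (-0.0149,-0.0119)
F = F_att + ΣF_rep = (-2.0149,1.4881)
Δp = p'−p = (-0.2519,0.1860); α = Δx/Fx = (-3387/13448) / (-3387/1681) = 1/8
check: Δy/Fy = (5003/26896) / (5003/3362) = 1/8 ✓

α = 1/8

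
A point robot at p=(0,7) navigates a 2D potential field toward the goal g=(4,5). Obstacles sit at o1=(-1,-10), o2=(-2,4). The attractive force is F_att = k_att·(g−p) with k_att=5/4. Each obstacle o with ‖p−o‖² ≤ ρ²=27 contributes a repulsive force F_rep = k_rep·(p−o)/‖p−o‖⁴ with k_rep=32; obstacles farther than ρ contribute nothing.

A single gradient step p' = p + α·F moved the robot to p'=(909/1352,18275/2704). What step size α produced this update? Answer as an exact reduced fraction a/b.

F_att = 5/4·(g−p) = 5/4·(4,-2) = (5.0000,-2.5000)
o1: d²=290 > ρ²=27 → inactive
o2: d²=13 ≤ ρ²=27; F_rep = 32·(2,3)/13² = (0.3787,0.5680)
F = F_att + ΣF_rep = (5.3787,-1.9320)
Δp = p'−p = (0.6723,-0.2415); α = Δx/Fx = (909/1352) / (909/169) = 1/8
check: Δy/Fy = (-653/2704) / (-653/338) = 1/8 ✓

α = 1/8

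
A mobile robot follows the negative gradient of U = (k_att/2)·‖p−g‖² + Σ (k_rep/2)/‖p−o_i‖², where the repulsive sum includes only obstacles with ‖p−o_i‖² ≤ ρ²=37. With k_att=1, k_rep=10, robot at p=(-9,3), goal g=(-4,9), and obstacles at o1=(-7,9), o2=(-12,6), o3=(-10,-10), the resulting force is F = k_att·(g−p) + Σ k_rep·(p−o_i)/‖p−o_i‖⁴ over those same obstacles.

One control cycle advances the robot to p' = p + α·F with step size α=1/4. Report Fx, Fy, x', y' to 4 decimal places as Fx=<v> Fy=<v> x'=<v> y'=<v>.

F_att = 1·(g−p) = 1·(5,6) = (5.0000,6.0000)
o1: d²=40 > ρ²=37 → inactive
o2: d²=18 ≤ ρ²=37; F_rep = 10·(3,-3)/18² = (0.0926,-0.0926)
o3: d²=170 > ρ²=37 → inactive
F = F_att + ΣF_rep = (5.0926,5.9074)
p' = p + 1/4·F = (-7.7269,4.4769)

Fx=5.0926 Fy=5.9074 x'=-7.7269 y'=4.4769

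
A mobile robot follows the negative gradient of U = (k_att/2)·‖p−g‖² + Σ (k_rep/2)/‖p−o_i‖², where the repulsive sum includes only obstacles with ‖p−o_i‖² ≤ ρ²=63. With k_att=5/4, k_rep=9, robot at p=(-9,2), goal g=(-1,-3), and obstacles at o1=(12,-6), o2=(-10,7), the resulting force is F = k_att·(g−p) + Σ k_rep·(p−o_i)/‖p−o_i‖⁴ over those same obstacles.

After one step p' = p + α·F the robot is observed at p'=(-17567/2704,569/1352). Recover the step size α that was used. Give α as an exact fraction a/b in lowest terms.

F_att = 5/4·(g−p) = 5/4·(8,-5) = (10.0000,-6.2500)
o1: d²=505 > ρ²=63 → inactive
o2: d²=26 ≤ ρ²=63; F_rep = 9·(1,-5)/26² = (0.0133,-0.0666)
F = F_att + ΣF_rep = (10.0133,-6.3166)
Δp = p'−p = (2.5033,-1.5791); α = Δx/Fx = (6769/2704) / (6769/676) = 1/4
check: Δy/Fy = (-2135/1352) / (-2135/338) = 1/4 ✓

α = 1/4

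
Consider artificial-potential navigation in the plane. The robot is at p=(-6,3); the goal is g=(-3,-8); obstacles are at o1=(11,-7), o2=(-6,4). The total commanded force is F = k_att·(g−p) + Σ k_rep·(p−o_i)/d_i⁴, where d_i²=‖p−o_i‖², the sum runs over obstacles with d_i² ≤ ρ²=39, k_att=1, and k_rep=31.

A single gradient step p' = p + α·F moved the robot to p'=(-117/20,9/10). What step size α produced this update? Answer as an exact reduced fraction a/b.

F_att = 1·(g−p) = 1·(3,-11) = (3.0000,-11.0000)
o1: d²=389 > ρ²=39 → inactive
o2: d²=1 ≤ ρ²=39; F_rep = 31·(0,-1)/1² = (0.0000,-31.0000)
F = F_att + ΣF_rep = (3.0000,-42.0000)
Δp = p'−p = (0.1500,-2.1000); α = Δx/Fx = (3/20) / (3) = 1/20
check: Δy/Fy = (-21/10) / (-42) = 1/20 ✓

α = 1/20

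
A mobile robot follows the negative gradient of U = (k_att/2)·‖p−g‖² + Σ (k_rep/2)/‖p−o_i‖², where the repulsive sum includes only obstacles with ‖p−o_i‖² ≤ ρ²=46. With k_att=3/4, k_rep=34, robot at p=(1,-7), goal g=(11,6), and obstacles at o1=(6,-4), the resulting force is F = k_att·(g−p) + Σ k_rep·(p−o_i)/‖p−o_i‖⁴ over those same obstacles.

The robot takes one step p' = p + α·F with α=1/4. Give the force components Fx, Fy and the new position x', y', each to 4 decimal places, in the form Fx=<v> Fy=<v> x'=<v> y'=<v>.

Fx=7.3529 Fy=9.6618 x'=2.8382 y'=-4.5846

F_att = 3/4·(g−p) = 3/4·(10,13) = (7.5000,9.7500)
o1: d²=34 ≤ ρ²=46; F_rep = 34·(-5,-3)/34² = (-0.1471,-0.0882)
F = F_att + ΣF_rep = (7.3529,9.6618)
p' = p + 1/4·F = (2.8382,-4.5846)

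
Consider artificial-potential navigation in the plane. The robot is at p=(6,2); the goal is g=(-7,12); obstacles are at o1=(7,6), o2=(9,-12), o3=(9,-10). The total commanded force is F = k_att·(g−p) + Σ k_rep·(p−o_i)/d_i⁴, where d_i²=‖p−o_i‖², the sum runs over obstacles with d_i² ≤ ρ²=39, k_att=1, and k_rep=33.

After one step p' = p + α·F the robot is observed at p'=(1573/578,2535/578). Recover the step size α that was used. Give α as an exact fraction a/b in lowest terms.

F_att = 1·(g−p) = 1·(-13,10) = (-13.0000,10.0000)
o1: d²=17 ≤ ρ²=39; F_rep = 33·(-1,-4)/17² = (-0.1142,-0.4567)
o2: d²=205 > ρ²=39 → inactive
o3: d²=153 > ρ²=39 → inactive
F = F_att + ΣF_rep = (-13.1142,9.5433)
Δp = p'−p = (-3.2785,2.3858); α = Δx/Fx = (-1895/578) / (-3790/289) = 1/4
check: Δy/Fy = (1379/578) / (2758/289) = 1/4 ✓

α = 1/4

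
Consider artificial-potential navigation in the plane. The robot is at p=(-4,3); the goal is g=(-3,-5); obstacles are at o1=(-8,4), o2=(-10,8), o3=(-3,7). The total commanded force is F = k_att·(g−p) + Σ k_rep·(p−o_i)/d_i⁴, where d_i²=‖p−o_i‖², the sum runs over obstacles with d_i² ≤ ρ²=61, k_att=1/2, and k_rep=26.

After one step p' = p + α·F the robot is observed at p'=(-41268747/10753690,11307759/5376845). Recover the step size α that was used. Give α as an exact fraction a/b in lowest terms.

F_att = 1/2·(g−p) = 1/2·(1,-8) = (0.5000,-4.0000)
o1: d²=17 ≤ ρ²=61; F_rep = 26·(4,-1)/17² = (0.3599,-0.0900)
o2: d²=61 ≤ ρ²=61; F_rep = 26·(6,-5)/61² = (0.0419,-0.0349)
o3: d²=17 ≤ ρ²=61; F_rep = 26·(-1,-4)/17² = (-0.0900,-0.3599)
F = F_att + ΣF_rep = (0.8118,-4.4848)
Δp = p'−p = (0.1624,-0.8970); α = Δx/Fx = (1746013/10753690) / (1746013/2150738) = 1/5
check: Δy/Fy = (-4822776/5376845) / (-4822776/1075369) = 1/5 ✓

α = 1/5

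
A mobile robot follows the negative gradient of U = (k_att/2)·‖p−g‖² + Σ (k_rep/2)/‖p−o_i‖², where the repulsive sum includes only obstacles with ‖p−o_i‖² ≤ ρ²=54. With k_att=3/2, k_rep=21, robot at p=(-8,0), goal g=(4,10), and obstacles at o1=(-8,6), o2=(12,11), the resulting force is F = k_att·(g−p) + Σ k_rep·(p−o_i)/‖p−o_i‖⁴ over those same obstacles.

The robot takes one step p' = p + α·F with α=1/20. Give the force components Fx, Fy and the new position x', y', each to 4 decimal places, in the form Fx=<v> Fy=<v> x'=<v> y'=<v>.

F_att = 3/2·(g−p) = 3/2·(12,10) = (18.0000,15.0000)
o1: d²=36 ≤ ρ²=54; F_rep = 21·(0,-6)/36² = (0.0000,-0.0972)
o2: d²=521 > ρ²=54 → inactive
F = F_att + ΣF_rep = (18.0000,14.9028)
p' = p + 1/20·F = (-7.1000,0.7451)

Fx=18.0000 Fy=14.9028 x'=-7.1000 y'=0.7451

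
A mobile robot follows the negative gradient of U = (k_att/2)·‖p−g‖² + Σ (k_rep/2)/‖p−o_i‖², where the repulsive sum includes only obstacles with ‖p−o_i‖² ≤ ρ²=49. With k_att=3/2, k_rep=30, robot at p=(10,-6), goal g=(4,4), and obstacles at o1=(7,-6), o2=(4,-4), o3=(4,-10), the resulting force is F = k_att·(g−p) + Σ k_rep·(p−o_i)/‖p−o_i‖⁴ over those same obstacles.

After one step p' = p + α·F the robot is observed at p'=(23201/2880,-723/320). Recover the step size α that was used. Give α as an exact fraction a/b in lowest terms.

F_att = 3/2·(g−p) = 3/2·(-6,10) = (-9.0000,15.0000)
o1: d²=9 ≤ ρ²=49; F_rep = 30·(3,0)/9² = (1.1111,0.0000)
o2: d²=40 ≤ ρ²=49; F_rep = 30·(6,-2)/40² = (0.1125,-0.0375)
o3: d²=52 > ρ²=49 → inactive
F = F_att + ΣF_rep = (-7.7764,14.9625)
Δp = p'−p = (-1.9441,3.7406); α = Δx/Fx = (-5599/2880) / (-5599/720) = 1/4
check: Δy/Fy = (1197/320) / (1197/80) = 1/4 ✓

α = 1/4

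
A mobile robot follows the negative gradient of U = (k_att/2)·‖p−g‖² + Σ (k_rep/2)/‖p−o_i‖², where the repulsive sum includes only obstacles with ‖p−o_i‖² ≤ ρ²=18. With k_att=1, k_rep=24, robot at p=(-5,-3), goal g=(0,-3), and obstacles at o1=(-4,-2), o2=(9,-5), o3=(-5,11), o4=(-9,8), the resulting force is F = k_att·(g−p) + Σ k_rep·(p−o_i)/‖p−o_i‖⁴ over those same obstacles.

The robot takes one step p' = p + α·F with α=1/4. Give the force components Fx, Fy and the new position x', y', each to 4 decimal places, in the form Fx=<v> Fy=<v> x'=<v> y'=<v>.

Fx=-1.0000 Fy=-6.0000 x'=-5.2500 y'=-4.5000

F_att = 1·(g−p) = 1·(5,0) = (5.0000,0.0000)
o1: d²=2 ≤ ρ²=18; F_rep = 24·(-1,-1)/2² = (-6.0000,-6.0000)
o2: d²=200 > ρ²=18 → inactive
o3: d²=196 > ρ²=18 → inactive
o4: d²=137 > ρ²=18 → inactive
F = F_att + ΣF_rep = (-1.0000,-6.0000)
p' = p + 1/4·F = (-5.2500,-4.5000)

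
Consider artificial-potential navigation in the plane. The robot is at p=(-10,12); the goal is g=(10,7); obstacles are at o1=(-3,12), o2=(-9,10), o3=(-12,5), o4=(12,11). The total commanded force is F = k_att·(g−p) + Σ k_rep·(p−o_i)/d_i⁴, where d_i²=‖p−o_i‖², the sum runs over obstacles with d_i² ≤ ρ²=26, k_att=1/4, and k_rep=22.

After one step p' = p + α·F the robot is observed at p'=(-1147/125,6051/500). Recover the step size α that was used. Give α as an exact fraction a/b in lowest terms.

α = 1/5

F_att = 1/4·(g−p) = 1/4·(20,-5) = (5.0000,-1.2500)
o1: d²=49 > ρ²=26 → inactive
o2: d²=5 ≤ ρ²=26; F_rep = 22·(-1,2)/5² = (-0.8800,1.7600)
o3: d²=53 > ρ²=26 → inactive
o4: d²=485 > ρ²=26 → inactive
F = F_att + ΣF_rep = (4.1200,0.5100)
Δp = p'−p = (0.8240,0.1020); α = Δx/Fx = (103/125) / (103/25) = 1/5
check: Δy/Fy = (51/500) / (51/100) = 1/5 ✓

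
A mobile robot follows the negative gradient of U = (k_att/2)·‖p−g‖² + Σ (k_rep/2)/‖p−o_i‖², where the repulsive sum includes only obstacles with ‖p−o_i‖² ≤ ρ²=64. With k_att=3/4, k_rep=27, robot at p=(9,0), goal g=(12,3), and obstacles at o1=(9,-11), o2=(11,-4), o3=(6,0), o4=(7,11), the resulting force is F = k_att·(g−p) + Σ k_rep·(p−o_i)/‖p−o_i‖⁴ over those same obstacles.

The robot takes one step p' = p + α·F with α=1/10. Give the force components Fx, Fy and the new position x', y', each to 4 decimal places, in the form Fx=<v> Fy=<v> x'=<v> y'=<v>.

Fx=3.1150 Fy=2.5200 x'=9.3115 y'=0.2520

F_att = 3/4·(g−p) = 3/4·(3,3) = (2.2500,2.2500)
o1: d²=121 > ρ²=64 → inactive
o2: d²=20 ≤ ρ²=64; F_rep = 27·(-2,4)/20² = (-0.1350,0.2700)
o3: d²=9 ≤ ρ²=64; F_rep = 27·(3,0)/9² = (1.0000,0.0000)
o4: d²=125 > ρ²=64 → inactive
F = F_att + ΣF_rep = (3.1150,2.5200)
p' = p + 1/10·F = (9.3115,0.2520)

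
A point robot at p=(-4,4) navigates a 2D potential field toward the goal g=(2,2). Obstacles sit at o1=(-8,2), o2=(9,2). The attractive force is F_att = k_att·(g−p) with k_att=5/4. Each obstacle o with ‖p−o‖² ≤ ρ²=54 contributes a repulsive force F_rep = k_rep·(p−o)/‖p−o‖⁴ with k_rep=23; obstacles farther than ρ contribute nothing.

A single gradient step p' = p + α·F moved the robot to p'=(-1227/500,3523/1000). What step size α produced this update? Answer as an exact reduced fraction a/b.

α = 1/5

F_att = 5/4·(g−p) = 5/4·(6,-2) = (7.5000,-2.5000)
o1: d²=20 ≤ ρ²=54; F_rep = 23·(4,2)/20² = (0.2300,0.1150)
o2: d²=173 > ρ²=54 → inactive
F = F_att + ΣF_rep = (7.7300,-2.3850)
Δp = p'−p = (1.5460,-0.4770); α = Δx/Fx = (773/500) / (773/100) = 1/5
check: Δy/Fy = (-477/1000) / (-477/200) = 1/5 ✓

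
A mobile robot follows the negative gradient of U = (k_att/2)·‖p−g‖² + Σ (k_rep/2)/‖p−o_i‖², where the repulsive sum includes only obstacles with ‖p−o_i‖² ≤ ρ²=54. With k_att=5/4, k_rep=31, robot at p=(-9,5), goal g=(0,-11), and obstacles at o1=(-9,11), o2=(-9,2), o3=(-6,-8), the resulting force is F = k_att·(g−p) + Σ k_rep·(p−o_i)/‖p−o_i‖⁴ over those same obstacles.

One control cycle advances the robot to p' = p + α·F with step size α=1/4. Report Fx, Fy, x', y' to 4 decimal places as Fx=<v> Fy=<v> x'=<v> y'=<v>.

Fx=11.2500 Fy=-18.9954 x'=-6.1875 y'=0.2512

F_att = 5/4·(g−p) = 5/4·(9,-16) = (11.2500,-20.0000)
o1: d²=36 ≤ ρ²=54; F_rep = 31·(0,-6)/36² = (0.0000,-0.1435)
o2: d²=9 ≤ ρ²=54; F_rep = 31·(0,3)/9² = (0.0000,1.1481)
o3: d²=178 > ρ²=54 → inactive
F = F_att + ΣF_rep = (11.2500,-18.9954)
p' = p + 1/4·F = (-6.1875,0.2512)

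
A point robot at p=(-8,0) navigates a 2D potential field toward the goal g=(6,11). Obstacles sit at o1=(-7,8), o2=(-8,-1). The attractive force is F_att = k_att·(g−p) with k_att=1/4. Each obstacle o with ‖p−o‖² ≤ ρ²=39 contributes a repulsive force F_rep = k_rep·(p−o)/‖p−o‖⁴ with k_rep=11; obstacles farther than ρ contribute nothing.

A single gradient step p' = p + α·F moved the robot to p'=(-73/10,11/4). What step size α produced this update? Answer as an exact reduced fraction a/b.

F_att = 1/4·(g−p) = 1/4·(14,11) = (3.5000,2.7500)
o1: d²=65 > ρ²=39 → inactive
o2: d²=1 ≤ ρ²=39; F_rep = 11·(0,1)/1² = (0.0000,11.0000)
F = F_att + ΣF_rep = (3.5000,13.7500)
Δp = p'−p = (0.7000,2.7500); α = Δx/Fx = (7/10) / (7/2) = 1/5
check: Δy/Fy = (11/4) / (55/4) = 1/5 ✓

α = 1/5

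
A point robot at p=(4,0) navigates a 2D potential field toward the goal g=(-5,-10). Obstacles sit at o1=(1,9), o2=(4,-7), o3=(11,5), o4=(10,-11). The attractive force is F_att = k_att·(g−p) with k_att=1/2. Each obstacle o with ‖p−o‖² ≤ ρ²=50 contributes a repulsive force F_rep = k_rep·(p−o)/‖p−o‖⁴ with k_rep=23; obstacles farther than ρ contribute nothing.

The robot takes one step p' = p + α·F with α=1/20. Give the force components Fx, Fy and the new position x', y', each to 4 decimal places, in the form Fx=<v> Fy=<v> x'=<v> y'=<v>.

F_att = 1/2·(g−p) = 1/2·(-9,-10) = (-4.5000,-5.0000)
o1: d²=90 > ρ²=50 → inactive
o2: d²=49 ≤ ρ²=50; F_rep = 23·(0,7)/49² = (0.0000,0.0671)
o3: d²=74 > ρ²=50 → inactive
o4: d²=157 > ρ²=50 → inactive
F = F_att + ΣF_rep = (-4.5000,-4.9329)
p' = p + 1/20·F = (3.7750,-0.2466)

Fx=-4.5000 Fy=-4.9329 x'=3.7750 y'=-0.2466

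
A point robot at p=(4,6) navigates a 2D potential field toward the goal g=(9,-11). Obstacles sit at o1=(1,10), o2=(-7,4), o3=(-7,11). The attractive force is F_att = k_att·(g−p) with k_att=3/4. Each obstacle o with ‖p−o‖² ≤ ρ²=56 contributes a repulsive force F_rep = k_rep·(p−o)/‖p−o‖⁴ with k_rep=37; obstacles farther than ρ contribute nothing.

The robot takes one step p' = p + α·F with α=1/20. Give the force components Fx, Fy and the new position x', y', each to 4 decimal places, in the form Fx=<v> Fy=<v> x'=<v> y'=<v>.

Fx=3.9276 Fy=-12.9868 x'=4.1964 y'=5.3507

F_att = 3/4·(g−p) = 3/4·(5,-17) = (3.7500,-12.7500)
o1: d²=25 ≤ ρ²=56; F_rep = 37·(3,-4)/25² = (0.1776,-0.2368)
o2: d²=125 > ρ²=56 → inactive
o3: d²=146 > ρ²=56 → inactive
F = F_att + ΣF_rep = (3.9276,-12.9868)
p' = p + 1/20·F = (4.1964,5.3507)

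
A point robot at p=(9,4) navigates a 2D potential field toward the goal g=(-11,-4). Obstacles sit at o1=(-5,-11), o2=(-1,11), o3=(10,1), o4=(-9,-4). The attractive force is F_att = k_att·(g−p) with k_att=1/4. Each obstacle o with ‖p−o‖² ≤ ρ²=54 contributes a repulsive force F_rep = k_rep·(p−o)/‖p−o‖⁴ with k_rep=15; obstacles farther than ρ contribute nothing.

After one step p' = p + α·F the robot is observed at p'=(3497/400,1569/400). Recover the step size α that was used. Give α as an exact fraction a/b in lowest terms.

α = 1/20

F_att = 1/4·(g−p) = 1/4·(-20,-8) = (-5.0000,-2.0000)
o1: d²=421 > ρ²=54 → inactive
o2: d²=149 > ρ²=54 → inactive
o3: d²=10 ≤ ρ²=54; F_rep = 15·(-1,3)/10² = (-0.1500,0.4500)
o4: d²=388 > ρ²=54 → inactive
F = F_att + ΣF_rep = (-5.1500,-1.5500)
Δp = p'−p = (-0.2575,-0.0775); α = Δx/Fx = (-103/400) / (-103/20) = 1/20
check: Δy/Fy = (-31/400) / (-31/20) = 1/20 ✓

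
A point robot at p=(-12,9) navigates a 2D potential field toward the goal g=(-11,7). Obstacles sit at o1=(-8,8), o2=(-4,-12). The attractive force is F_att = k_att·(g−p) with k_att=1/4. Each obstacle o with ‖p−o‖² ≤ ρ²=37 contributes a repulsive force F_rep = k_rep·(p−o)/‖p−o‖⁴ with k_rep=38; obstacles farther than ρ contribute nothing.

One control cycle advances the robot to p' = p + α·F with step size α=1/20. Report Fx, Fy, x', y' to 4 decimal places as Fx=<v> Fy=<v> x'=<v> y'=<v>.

Fx=-0.2760 Fy=-0.3685 x'=-12.0138 y'=8.9816

F_att = 1/4·(g−p) = 1/4·(1,-2) = (0.2500,-0.5000)
o1: d²=17 ≤ ρ²=37; F_rep = 38·(-4,1)/17² = (-0.5260,0.1315)
o2: d²=505 > ρ²=37 → inactive
F = F_att + ΣF_rep = (-0.2760,-0.3685)
p' = p + 1/20·F = (-12.0138,8.9816)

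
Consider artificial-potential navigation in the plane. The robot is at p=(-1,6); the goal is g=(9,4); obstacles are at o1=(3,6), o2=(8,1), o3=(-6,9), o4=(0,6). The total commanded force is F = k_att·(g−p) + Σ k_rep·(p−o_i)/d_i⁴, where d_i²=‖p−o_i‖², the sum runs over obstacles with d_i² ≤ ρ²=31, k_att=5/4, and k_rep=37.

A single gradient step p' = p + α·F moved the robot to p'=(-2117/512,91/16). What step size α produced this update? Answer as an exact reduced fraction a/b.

F_att = 5/4·(g−p) = 5/4·(10,-2) = (12.5000,-2.5000)
o1: d²=16 ≤ ρ²=31; F_rep = 37·(-4,0)/16² = (-0.5781,0.0000)
o2: d²=106 > ρ²=31 → inactive
o3: d²=34 > ρ²=31 → inactive
o4: d²=1 ≤ ρ²=31; F_rep = 37·(-1,0)/1² = (-37.0000,0.0000)
F = F_att + ΣF_rep = (-25.0781,-2.5000)
Δp = p'−p = (-3.1348,-0.3125); α = Δx/Fx = (-1605/512) / (-1605/64) = 1/8
check: Δy/Fy = (-5/16) / (-5/2) = 1/8 ✓

α = 1/8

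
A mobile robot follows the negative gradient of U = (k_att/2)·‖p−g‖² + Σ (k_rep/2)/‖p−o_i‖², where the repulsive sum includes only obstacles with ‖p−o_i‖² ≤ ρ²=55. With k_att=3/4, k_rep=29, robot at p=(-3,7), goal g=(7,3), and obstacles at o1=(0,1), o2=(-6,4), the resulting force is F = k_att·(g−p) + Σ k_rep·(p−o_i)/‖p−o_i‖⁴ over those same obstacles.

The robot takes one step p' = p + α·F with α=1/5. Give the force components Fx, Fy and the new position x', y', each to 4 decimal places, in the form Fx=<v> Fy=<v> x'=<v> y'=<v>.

F_att = 3/4·(g−p) = 3/4·(10,-4) = (7.5000,-3.0000)
o1: d²=45 ≤ ρ²=55; F_rep = 29·(-3,6)/45² = (-0.0430,0.0859)
o2: d²=18 ≤ ρ²=55; F_rep = 29·(3,3)/18² = (0.2685,0.2685)
F = F_att + ΣF_rep = (7.7256,-2.6456)
p' = p + 1/5·F = (-1.4549,6.4709)

Fx=7.7256 Fy=-2.6456 x'=-1.4549 y'=6.4709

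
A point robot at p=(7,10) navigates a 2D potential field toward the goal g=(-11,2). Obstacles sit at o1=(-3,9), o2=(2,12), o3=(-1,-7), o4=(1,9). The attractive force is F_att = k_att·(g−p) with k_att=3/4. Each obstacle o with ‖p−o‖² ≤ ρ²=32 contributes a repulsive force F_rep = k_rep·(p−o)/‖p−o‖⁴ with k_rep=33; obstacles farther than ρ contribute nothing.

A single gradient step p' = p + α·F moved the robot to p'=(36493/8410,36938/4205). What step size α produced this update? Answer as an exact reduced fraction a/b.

α = 1/5

F_att = 3/4·(g−p) = 3/4·(-18,-8) = (-13.5000,-6.0000)
o1: d²=101 > ρ²=32 → inactive
o2: d²=29 ≤ ρ²=32; F_rep = 33·(5,-2)/29² = (0.1962,-0.0785)
o3: d²=353 > ρ²=32 → inactive
o4: d²=37 > ρ²=32 → inactive
F = F_att + ΣF_rep = (-13.3038,-6.0785)
Δp = p'−p = (-2.6608,-1.2157); α = Δx/Fx = (-22377/8410) / (-22377/1682) = 1/5
check: Δy/Fy = (-5112/4205) / (-5112/841) = 1/5 ✓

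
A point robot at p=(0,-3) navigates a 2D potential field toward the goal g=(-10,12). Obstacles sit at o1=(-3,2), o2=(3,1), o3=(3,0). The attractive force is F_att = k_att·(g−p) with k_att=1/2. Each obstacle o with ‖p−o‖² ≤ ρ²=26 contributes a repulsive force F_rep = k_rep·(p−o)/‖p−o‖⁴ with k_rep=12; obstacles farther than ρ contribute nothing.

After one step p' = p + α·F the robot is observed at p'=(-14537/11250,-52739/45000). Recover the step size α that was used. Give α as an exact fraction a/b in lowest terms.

α = 1/4

F_att = 1/2·(g−p) = 1/2·(-10,15) = (-5.0000,7.5000)
o1: d²=34 > ρ²=26 → inactive
o2: d²=25 ≤ ρ²=26; F_rep = 12·(-3,-4)/25² = (-0.0576,-0.0768)
o3: d²=18 ≤ ρ²=26; F_rep = 12·(-3,-3)/18² = (-0.1111,-0.1111)
F = F_att + ΣF_rep = (-5.1687,7.3121)
Δp = p'−p = (-1.2922,1.8280); α = Δx/Fx = (-14537/11250) / (-29074/5625) = 1/4
check: Δy/Fy = (82261/45000) / (82261/11250) = 1/4 ✓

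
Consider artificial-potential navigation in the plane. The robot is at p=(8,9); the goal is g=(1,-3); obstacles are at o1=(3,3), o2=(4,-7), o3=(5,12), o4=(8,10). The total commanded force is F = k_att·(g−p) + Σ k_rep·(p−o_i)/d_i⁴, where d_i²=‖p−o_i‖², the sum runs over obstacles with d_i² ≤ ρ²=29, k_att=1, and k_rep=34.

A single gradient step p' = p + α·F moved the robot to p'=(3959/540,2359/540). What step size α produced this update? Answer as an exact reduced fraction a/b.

F_att = 1·(g−p) = 1·(-7,-12) = (-7.0000,-12.0000)
o1: d²=61 > ρ²=29 → inactive
o2: d²=272 > ρ²=29 → inactive
o3: d²=18 ≤ ρ²=29; F_rep = 34·(3,-3)/18² = (0.3148,-0.3148)
o4: d²=1 ≤ ρ²=29; F_rep = 34·(0,-1)/1² = (0.0000,-34.0000)
F = F_att + ΣF_rep = (-6.6852,-46.3148)
Δp = p'−p = (-0.6685,-4.6315); α = Δx/Fx = (-361/540) / (-361/54) = 1/10
check: Δy/Fy = (-2501/540) / (-2501/54) = 1/10 ✓

α = 1/10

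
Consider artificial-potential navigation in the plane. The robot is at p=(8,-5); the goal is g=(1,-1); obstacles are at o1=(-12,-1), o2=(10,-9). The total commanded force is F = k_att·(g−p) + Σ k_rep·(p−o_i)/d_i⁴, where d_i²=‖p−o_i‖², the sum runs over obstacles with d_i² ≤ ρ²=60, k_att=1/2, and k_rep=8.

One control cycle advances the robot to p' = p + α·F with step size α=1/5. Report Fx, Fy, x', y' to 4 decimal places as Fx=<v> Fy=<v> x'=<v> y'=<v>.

F_att = 1/2·(g−p) = 1/2·(-7,4) = (-3.5000,2.0000)
o1: d²=416 > ρ²=60 → inactive
o2: d²=20 ≤ ρ²=60; F_rep = 8·(-2,4)/20² = (-0.0400,0.0800)
F = F_att + ΣF_rep = (-3.5400,2.0800)
p' = p + 1/5·F = (7.2920,-4.5840)

Fx=-3.5400 Fy=2.0800 x'=7.2920 y'=-4.5840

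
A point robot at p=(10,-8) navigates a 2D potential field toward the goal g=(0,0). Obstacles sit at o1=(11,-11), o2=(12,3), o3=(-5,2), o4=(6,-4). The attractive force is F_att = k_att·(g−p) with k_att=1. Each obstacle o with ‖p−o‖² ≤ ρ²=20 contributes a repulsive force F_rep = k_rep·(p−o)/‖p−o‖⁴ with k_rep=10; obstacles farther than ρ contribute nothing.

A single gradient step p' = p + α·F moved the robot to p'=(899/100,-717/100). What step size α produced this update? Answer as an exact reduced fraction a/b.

F_att = 1·(g−p) = 1·(-10,8) = (-10.0000,8.0000)
o1: d²=10 ≤ ρ²=20; F_rep = 10·(-1,3)/10² = (-0.1000,0.3000)
o2: d²=125 > ρ²=20 → inactive
o3: d²=325 > ρ²=20 → inactive
o4: d²=32 > ρ²=20 → inactive
F = F_att + ΣF_rep = (-10.1000,8.3000)
Δp = p'−p = (-1.0100,0.8300); α = Δx/Fx = (-101/100) / (-101/10) = 1/10
check: Δy/Fy = (83/100) / (83/10) = 1/10 ✓

α = 1/10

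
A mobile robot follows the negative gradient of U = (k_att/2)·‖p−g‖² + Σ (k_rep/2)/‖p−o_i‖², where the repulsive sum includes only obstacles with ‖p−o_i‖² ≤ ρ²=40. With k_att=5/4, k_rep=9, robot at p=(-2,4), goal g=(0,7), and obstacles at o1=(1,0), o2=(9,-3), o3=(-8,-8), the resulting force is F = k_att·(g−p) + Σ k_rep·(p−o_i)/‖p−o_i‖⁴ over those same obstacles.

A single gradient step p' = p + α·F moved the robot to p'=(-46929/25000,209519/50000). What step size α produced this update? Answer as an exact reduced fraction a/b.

α = 1/20

F_att = 5/4·(g−p) = 5/4·(2,3) = (2.5000,3.7500)
o1: d²=25 ≤ ρ²=40; F_rep = 9·(-3,4)/25² = (-0.0432,0.0576)
o2: d²=170 > ρ²=40 → inactive
o3: d²=180 > ρ²=40 → inactive
F = F_att + ΣF_rep = (2.4568,3.8076)
Δp = p'−p = (0.1228,0.1904); α = Δx/Fx = (3071/25000) / (3071/1250) = 1/20
check: Δy/Fy = (9519/50000) / (9519/2500) = 1/20 ✓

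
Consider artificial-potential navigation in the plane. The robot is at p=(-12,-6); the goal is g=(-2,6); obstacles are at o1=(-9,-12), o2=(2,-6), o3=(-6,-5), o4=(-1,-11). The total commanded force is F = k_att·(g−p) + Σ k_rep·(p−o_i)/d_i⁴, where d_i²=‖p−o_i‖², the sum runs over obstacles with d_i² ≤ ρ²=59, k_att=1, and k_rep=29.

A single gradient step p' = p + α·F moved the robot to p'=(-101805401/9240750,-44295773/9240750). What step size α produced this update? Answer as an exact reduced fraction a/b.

α = 1/10

F_att = 1·(g−p) = 1·(10,12) = (10.0000,12.0000)
o1: d²=45 ≤ ρ²=59; F_rep = 29·(-3,6)/45² = (-0.0430,0.0859)
o2: d²=196 > ρ²=59 → inactive
o3: d²=37 ≤ ρ²=59; F_rep = 29·(-6,-1)/37² = (-0.1271,-0.0212)
o4: d²=146 > ρ²=59 → inactive
F = F_att + ΣF_rep = (9.8299,12.0647)
Δp = p'−p = (0.9830,1.2065); α = Δx/Fx = (9083599/9240750) / (9083599/924075) = 1/10
check: Δy/Fy = (11148727/9240750) / (11148727/924075) = 1/10 ✓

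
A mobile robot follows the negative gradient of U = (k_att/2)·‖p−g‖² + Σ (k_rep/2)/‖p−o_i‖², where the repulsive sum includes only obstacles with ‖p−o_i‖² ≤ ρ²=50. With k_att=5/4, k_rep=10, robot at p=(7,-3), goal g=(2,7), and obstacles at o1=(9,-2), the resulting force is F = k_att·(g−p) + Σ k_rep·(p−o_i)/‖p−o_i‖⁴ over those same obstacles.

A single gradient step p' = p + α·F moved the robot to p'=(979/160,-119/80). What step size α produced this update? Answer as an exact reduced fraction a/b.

F_att = 5/4·(g−p) = 5/4·(-5,10) = (-6.2500,12.5000)
o1: d²=5 ≤ ρ²=50; F_rep = 10·(-2,-1)/5² = (-0.8000,-0.4000)
F = F_att + ΣF_rep = (-7.0500,12.1000)
Δp = p'−p = (-0.8812,1.5125); α = Δx/Fx = (-141/160) / (-141/20) = 1/8
check: Δy/Fy = (121/80) / (121/10) = 1/8 ✓

α = 1/8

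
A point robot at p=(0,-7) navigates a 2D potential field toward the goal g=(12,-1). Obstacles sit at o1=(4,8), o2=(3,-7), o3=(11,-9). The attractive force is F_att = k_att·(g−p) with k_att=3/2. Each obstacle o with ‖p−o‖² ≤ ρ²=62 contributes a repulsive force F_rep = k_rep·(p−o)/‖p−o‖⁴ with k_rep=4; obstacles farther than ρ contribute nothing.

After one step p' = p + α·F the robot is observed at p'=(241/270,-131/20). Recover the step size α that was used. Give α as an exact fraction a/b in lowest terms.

F_att = 3/2·(g−p) = 3/2·(12,6) = (18.0000,9.0000)
o1: d²=241 > ρ²=62 → inactive
o2: d²=9 ≤ ρ²=62; F_rep = 4·(-3,0)/9² = (-0.1481,0.0000)
o3: d²=125 > ρ²=62 → inactive
F = F_att + ΣF_rep = (17.8519,9.0000)
Δp = p'−p = (0.8926,0.4500); α = Δx/Fx = (241/270) / (482/27) = 1/20
check: Δy/Fy = (9/20) / (9) = 1/20 ✓

α = 1/20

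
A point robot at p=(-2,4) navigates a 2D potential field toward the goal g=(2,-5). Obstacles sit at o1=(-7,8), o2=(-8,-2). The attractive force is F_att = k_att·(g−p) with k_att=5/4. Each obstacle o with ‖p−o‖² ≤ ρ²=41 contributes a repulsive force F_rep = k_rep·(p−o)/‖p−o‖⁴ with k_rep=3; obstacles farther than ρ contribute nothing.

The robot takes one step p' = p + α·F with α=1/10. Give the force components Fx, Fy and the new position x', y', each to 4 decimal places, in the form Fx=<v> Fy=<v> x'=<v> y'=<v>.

F_att = 5/4·(g−p) = 5/4·(4,-9) = (5.0000,-11.2500)
o1: d²=41 ≤ ρ²=41; F_rep = 3·(5,-4)/41² = (0.0089,-0.0071)
o2: d²=72 > ρ²=41 → inactive
F = F_att + ΣF_rep = (5.0089,-11.2571)
p' = p + 1/10·F = (-1.4991,2.8743)

Fx=5.0089 Fy=-11.2571 x'=-1.4991 y'=2.8743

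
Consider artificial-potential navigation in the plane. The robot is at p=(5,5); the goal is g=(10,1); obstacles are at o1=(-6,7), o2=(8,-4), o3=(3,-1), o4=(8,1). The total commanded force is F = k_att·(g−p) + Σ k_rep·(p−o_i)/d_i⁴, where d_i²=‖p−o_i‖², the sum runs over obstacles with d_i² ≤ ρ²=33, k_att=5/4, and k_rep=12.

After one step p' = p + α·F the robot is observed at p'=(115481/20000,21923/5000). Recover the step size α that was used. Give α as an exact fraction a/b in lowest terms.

α = 1/8

F_att = 5/4·(g−p) = 5/4·(5,-4) = (6.2500,-5.0000)
o1: d²=125 > ρ²=33 → inactive
o2: d²=90 > ρ²=33 → inactive
o3: d²=40 > ρ²=33 → inactive
o4: d²=25 ≤ ρ²=33; F_rep = 12·(-3,4)/25² = (-0.0576,0.0768)
F = F_att + ΣF_rep = (6.1924,-4.9232)
Δp = p'−p = (0.7741,-0.6154); α = Δx/Fx = (15481/20000) / (15481/2500) = 1/8
check: Δy/Fy = (-3077/5000) / (-3077/625) = 1/8 ✓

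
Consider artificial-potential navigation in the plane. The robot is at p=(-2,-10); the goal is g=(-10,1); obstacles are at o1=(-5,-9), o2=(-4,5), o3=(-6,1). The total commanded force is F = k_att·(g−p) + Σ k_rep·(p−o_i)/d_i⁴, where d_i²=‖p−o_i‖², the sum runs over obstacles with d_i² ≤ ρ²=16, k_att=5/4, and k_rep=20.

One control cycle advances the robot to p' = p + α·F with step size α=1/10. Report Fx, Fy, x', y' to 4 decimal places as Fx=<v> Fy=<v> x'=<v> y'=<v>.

F_att = 5/4·(g−p) = 5/4·(-8,11) = (-10.0000,13.7500)
o1: d²=10 ≤ ρ²=16; F_rep = 20·(3,-1)/10² = (0.6000,-0.2000)
o2: d²=229 > ρ²=16 → inactive
o3: d²=137 > ρ²=16 → inactive
F = F_att + ΣF_rep = (-9.4000,13.5500)
p' = p + 1/10·F = (-2.9400,-8.6450)

Fx=-9.4000 Fy=13.5500 x'=-2.9400 y'=-8.6450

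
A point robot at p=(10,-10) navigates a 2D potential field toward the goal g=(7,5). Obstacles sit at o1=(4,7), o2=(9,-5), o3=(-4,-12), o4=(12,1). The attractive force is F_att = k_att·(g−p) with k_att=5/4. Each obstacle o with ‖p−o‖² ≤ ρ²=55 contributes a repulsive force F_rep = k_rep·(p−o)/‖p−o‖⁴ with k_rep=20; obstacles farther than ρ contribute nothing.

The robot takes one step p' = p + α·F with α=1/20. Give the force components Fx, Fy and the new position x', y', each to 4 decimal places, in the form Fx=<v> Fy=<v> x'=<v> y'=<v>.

Fx=-3.7204 Fy=18.6021 x'=9.8140 y'=-9.0699

F_att = 5/4·(g−p) = 5/4·(-3,15) = (-3.7500,18.7500)
o1: d²=325 > ρ²=55 → inactive
o2: d²=26 ≤ ρ²=55; F_rep = 20·(1,-5)/26² = (0.0296,-0.1479)
o3: d²=200 > ρ²=55 → inactive
o4: d²=125 > ρ²=55 → inactive
F = F_att + ΣF_rep = (-3.7204,18.6021)
p' = p + 1/20·F = (9.8140,-9.0699)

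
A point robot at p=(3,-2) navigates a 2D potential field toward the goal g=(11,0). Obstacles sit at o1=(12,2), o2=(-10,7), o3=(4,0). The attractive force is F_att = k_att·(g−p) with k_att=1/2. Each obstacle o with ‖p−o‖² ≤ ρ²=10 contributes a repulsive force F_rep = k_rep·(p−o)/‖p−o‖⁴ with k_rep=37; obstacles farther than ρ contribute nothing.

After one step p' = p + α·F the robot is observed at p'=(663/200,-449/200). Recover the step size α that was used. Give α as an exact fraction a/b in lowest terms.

F_att = 1/2·(g−p) = 1/2·(8,2) = (4.0000,1.0000)
o1: d²=97 > ρ²=10 → inactive
o2: d²=250 > ρ²=10 → inactive
o3: d²=5 ≤ ρ²=10; F_rep = 37·(-1,-2)/5² = (-1.4800,-2.9600)
F = F_att + ΣF_rep = (2.5200,-1.9600)
Δp = p'−p = (0.3150,-0.2450); α = Δx/Fx = (63/200) / (63/25) = 1/8
check: Δy/Fy = (-49/200) / (-49/25) = 1/8 ✓

α = 1/8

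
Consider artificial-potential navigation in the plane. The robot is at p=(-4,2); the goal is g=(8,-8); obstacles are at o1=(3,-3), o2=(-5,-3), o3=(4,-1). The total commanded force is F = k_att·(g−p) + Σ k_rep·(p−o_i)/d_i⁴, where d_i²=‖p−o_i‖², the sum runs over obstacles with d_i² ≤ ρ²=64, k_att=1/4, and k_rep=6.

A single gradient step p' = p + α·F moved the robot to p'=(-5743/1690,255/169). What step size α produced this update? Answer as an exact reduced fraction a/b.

F_att = 1/4·(g−p) = 1/4·(12,-10) = (3.0000,-2.5000)
o1: d²=74 > ρ²=64 → inactive
o2: d²=26 ≤ ρ²=64; F_rep = 6·(1,5)/26² = (0.0089,0.0444)
o3: d²=73 > ρ²=64 → inactive
F = F_att + ΣF_rep = (3.0089,-2.4556)
Δp = p'−p = (0.6018,-0.4911); α = Δx/Fx = (1017/1690) / (1017/338) = 1/5
check: Δy/Fy = (-83/169) / (-415/169) = 1/5 ✓

α = 1/5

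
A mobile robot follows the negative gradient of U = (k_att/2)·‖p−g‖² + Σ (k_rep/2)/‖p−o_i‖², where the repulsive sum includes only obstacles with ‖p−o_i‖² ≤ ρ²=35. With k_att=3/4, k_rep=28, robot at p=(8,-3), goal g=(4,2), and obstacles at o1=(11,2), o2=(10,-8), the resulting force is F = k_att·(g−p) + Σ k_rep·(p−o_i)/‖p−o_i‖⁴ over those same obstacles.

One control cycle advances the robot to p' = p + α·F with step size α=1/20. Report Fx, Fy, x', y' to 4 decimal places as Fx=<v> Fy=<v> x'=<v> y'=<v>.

Fx=-3.1393 Fy=3.7954 x'=7.8430 y'=-2.8102

F_att = 3/4·(g−p) = 3/4·(-4,5) = (-3.0000,3.7500)
o1: d²=34 ≤ ρ²=35; F_rep = 28·(-3,-5)/34² = (-0.0727,-0.1211)
o2: d²=29 ≤ ρ²=35; F_rep = 28·(-2,5)/29² = (-0.0666,0.1665)
F = F_att + ΣF_rep = (-3.1393,3.7954)
p' = p + 1/20·F = (7.8430,-2.8102)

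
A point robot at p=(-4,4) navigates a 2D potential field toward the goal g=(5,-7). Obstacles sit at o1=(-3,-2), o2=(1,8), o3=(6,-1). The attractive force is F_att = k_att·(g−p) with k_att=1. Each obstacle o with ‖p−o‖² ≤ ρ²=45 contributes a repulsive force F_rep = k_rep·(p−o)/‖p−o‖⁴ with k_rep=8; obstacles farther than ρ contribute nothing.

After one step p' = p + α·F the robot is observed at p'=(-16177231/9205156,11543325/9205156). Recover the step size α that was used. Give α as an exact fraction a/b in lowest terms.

α = 1/4

F_att = 1·(g−p) = 1·(9,-11) = (9.0000,-11.0000)
o1: d²=37 ≤ ρ²=45; F_rep = 8·(-1,6)/37² = (-0.0058,0.0351)
o2: d²=41 ≤ ρ²=45; F_rep = 8·(-5,-4)/41² = (-0.0238,-0.0190)
o3: d²=125 > ρ²=45 → inactive
F = F_att + ΣF_rep = (8.9704,-10.9840)
Δp = p'−p = (2.2426,-2.7460); α = Δx/Fx = (20643393/9205156) / (20643393/2301289) = 1/4
check: Δy/Fy = (-25277299/9205156) / (-25277299/2301289) = 1/4 ✓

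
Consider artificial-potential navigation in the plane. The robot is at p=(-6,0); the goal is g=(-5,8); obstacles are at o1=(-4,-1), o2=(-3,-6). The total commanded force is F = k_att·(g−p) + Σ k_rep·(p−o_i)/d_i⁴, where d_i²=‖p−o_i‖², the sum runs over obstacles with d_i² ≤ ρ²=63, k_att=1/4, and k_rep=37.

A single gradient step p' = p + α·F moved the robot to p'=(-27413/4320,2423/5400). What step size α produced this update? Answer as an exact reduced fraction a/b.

α = 1/8

F_att = 1/4·(g−p) = 1/4·(1,8) = (0.2500,2.0000)
o1: d²=5 ≤ ρ²=63; F_rep = 37·(-2,1)/5² = (-2.9600,1.4800)
o2: d²=45 ≤ ρ²=63; F_rep = 37·(-3,6)/45² = (-0.0548,0.1096)
F = F_att + ΣF_rep = (-2.7648,3.5896)
Δp = p'−p = (-0.3456,0.4487); α = Δx/Fx = (-1493/4320) / (-1493/540) = 1/8
check: Δy/Fy = (2423/5400) / (2423/675) = 1/8 ✓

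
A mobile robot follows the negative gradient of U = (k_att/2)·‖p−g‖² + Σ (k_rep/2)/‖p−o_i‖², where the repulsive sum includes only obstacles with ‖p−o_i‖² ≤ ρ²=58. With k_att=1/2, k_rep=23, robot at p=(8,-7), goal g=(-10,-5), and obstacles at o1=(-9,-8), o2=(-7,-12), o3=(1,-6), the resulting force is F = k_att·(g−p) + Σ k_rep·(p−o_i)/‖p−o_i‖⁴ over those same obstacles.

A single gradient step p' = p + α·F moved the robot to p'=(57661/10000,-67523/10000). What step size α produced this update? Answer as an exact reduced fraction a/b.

α = 1/4

F_att = 1/2·(g−p) = 1/2·(-18,2) = (-9.0000,1.0000)
o1: d²=290 > ρ²=58 → inactive
o2: d²=250 > ρ²=58 → inactive
o3: d²=50 ≤ ρ²=58; F_rep = 23·(7,-1)/50² = (0.0644,-0.0092)
F = F_att + ΣF_rep = (-8.9356,0.9908)
Δp = p'−p = (-2.2339,0.2477); α = Δx/Fx = (-22339/10000) / (-22339/2500) = 1/4
check: Δy/Fy = (2477/10000) / (2477/2500) = 1/4 ✓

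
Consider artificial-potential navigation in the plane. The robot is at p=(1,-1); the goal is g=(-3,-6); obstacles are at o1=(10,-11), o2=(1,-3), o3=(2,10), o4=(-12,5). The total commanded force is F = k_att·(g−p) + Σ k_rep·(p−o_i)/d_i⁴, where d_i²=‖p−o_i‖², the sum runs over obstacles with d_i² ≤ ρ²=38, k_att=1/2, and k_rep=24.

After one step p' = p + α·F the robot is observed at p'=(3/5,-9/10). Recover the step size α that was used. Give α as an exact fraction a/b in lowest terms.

F_att = 1/2·(g−p) = 1/2·(-4,-5) = (-2.0000,-2.5000)
o1: d²=181 > ρ²=38 → inactive
o2: d²=4 ≤ ρ²=38; F_rep = 24·(0,2)/4² = (0.0000,3.0000)
o3: d²=122 > ρ²=38 → inactive
o4: d²=205 > ρ²=38 → inactive
F = F_att + ΣF_rep = (-2.0000,0.5000)
Δp = p'−p = (-0.4000,0.1000); α = Δx/Fx = (-2/5) / (-2) = 1/5
check: Δy/Fy = (1/10) / (1/2) = 1/5 ✓

α = 1/5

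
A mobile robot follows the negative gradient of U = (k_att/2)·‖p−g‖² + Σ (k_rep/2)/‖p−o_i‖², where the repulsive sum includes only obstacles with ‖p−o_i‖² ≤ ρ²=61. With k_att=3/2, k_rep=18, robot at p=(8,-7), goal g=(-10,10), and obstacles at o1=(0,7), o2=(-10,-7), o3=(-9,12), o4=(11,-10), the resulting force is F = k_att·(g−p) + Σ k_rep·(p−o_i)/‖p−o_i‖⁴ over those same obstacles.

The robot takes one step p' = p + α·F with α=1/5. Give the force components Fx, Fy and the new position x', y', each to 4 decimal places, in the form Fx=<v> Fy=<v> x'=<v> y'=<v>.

Fx=-27.1667 Fy=25.6667 x'=2.5667 y'=-1.8667

F_att = 3/2·(g−p) = 3/2·(-18,17) = (-27.0000,25.5000)
o1: d²=260 > ρ²=61 → inactive
o2: d²=324 > ρ²=61 → inactive
o3: d²=650 > ρ²=61 → inactive
o4: d²=18 ≤ ρ²=61; F_rep = 18·(-3,3)/18² = (-0.1667,0.1667)
F = F_att + ΣF_rep = (-27.1667,25.6667)
p' = p + 1/5·F = (2.5667,-1.8667)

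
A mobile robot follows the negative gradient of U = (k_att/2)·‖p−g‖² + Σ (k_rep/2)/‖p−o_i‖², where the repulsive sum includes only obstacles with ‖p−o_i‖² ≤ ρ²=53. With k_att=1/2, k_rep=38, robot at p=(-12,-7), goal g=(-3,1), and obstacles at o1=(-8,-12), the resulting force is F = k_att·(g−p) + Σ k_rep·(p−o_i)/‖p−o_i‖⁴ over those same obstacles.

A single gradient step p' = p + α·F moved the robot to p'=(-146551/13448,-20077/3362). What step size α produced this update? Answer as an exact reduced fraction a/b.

F_att = 1/2·(g−p) = 1/2·(9,8) = (4.5000,4.0000)
o1: d²=41 ≤ ρ²=53; F_rep = 38·(-4,5)/41² = (-0.0904,0.1130)
F = F_att + ΣF_rep = (4.4096,4.1130)
Δp = p'−p = (1.1024,1.0283); α = Δx/Fx = (14825/13448) / (14825/3362) = 1/4
check: Δy/Fy = (3457/3362) / (6914/1681) = 1/4 ✓

α = 1/4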